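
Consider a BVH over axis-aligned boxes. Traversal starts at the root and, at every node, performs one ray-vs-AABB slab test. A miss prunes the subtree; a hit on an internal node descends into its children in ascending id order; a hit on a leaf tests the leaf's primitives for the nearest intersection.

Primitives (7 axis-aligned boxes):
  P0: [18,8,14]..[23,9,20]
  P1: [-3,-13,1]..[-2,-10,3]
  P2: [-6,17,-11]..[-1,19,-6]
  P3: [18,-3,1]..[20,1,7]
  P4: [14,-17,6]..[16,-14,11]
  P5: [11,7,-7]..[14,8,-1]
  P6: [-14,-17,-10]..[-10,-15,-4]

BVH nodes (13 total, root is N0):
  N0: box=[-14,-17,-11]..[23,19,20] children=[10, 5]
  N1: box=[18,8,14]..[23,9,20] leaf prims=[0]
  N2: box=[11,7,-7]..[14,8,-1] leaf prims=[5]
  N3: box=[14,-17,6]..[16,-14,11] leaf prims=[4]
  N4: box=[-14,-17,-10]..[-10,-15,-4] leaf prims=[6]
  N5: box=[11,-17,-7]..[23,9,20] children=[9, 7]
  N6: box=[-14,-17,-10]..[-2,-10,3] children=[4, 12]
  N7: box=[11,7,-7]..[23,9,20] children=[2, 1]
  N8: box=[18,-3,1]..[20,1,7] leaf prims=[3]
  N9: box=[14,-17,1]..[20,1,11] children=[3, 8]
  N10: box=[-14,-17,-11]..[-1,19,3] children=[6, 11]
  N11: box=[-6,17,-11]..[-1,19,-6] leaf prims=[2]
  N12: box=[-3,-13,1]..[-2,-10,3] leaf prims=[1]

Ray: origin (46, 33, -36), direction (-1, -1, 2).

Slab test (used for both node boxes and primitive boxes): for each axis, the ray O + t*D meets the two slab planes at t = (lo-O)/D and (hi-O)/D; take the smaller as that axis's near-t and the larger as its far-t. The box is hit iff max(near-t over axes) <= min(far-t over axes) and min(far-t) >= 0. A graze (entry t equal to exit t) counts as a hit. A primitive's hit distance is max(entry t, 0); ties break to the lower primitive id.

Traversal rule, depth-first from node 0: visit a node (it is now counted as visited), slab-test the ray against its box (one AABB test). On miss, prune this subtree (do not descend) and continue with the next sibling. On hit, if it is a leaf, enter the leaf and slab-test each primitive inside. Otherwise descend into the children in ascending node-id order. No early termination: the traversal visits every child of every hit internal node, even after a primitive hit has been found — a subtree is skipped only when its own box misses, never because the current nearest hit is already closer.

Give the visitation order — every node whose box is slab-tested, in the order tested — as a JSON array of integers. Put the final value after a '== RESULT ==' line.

Walk:
N0 x:[23,60] y:[14,50] z:[25/2,28] -> hit [23,28], descend [5, 10]
  N5 x:[23,35] y:[24,50] z:[29/2,28] -> hit [24,28], descend [7, 9]
    N7 x:[23,35] y:[24,26] z:[29/2,28] -> hit [24,26], descend [1, 2]
      N1 x:[23,28] y:[24,25] z:[25,28] -> hit [25,25] leaf, test {P0@t=25}
      N2 x:[32,35] y:[25,26] z:[29/2,35/2] -> miss, prune
    N9 x:[26,32] y:[32,50] z:[37/2,47/2] -> miss, prune
  N10 x:[47,60] y:[14,50] z:[25/2,39/2] -> miss, prune

Visited [0, 5, 7, 1, 2, 9, 10]. Tests: 7 box, 1 leaf. Nearest: P0.

== RESULT ==
[0, 5, 7, 1, 2, 9, 10]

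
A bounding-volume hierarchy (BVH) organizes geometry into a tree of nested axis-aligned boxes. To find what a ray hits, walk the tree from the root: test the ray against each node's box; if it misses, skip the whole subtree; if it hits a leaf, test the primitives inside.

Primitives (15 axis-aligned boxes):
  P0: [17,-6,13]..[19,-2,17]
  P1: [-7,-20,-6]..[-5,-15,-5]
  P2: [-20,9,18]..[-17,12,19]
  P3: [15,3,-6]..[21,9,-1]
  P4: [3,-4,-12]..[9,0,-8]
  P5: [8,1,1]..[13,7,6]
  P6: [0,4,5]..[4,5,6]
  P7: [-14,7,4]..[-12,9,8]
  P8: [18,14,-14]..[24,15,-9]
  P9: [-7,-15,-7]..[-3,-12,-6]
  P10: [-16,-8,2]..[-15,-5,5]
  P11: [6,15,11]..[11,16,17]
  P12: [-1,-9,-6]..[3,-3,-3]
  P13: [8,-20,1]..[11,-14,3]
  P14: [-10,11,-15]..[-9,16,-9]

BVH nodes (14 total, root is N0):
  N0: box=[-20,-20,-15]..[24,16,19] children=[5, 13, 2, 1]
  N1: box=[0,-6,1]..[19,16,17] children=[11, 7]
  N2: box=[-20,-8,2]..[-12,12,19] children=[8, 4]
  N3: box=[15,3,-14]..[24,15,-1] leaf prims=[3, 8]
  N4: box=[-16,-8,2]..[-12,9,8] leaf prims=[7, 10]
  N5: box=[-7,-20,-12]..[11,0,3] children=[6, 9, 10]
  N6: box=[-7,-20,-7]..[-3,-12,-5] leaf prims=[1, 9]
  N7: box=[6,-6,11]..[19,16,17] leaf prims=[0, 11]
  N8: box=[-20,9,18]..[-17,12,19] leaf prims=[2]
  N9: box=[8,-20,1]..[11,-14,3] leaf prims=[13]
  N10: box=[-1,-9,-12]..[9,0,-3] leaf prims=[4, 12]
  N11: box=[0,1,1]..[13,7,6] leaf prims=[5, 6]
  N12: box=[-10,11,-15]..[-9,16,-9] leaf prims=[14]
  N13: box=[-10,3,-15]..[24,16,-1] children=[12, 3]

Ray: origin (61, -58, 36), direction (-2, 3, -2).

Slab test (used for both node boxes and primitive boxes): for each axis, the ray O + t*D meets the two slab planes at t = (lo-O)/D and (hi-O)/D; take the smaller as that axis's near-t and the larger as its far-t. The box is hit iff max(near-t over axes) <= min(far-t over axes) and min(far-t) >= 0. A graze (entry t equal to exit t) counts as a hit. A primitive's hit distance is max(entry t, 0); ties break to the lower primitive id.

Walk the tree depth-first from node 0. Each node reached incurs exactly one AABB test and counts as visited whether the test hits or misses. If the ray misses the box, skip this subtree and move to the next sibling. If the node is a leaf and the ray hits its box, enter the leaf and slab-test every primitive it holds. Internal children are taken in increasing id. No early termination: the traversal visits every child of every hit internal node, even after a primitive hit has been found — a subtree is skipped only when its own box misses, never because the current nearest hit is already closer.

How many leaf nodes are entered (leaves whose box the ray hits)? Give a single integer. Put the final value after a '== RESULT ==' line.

Walk:
N0 x:[37/2,81/2] y:[38/3,74/3] z:[17/2,51/2] -> hit [37/2,74/3], descend [1, 2, 5, 13]
  N1 x:[21,61/2] y:[52/3,74/3] z:[19/2,35/2] -> miss, prune
  N2 x:[73/2,81/2] y:[50/3,70/3] z:[17/2,17] -> miss, prune
  N5 x:[25,34] y:[38/3,58/3] z:[33/2,24] -> miss, prune
  N13 x:[37/2,71/2] y:[61/3,74/3] z:[37/2,51/2] -> hit [61/3,74/3], descend [3, 12]
    N3 x:[37/2,23] y:[61/3,73/3] z:[37/2,25] -> hit [61/3,23] leaf, test {P3@t=61/3, P8(miss)}
    N12 x:[35,71/2] y:[23,74/3] z:[45/2,51/2] -> miss, prune

order=[0, 1, 2, 5, 13, 3, 12]  |boxes|=7  |leaves|=1  hit=P3

== RESULT ==
1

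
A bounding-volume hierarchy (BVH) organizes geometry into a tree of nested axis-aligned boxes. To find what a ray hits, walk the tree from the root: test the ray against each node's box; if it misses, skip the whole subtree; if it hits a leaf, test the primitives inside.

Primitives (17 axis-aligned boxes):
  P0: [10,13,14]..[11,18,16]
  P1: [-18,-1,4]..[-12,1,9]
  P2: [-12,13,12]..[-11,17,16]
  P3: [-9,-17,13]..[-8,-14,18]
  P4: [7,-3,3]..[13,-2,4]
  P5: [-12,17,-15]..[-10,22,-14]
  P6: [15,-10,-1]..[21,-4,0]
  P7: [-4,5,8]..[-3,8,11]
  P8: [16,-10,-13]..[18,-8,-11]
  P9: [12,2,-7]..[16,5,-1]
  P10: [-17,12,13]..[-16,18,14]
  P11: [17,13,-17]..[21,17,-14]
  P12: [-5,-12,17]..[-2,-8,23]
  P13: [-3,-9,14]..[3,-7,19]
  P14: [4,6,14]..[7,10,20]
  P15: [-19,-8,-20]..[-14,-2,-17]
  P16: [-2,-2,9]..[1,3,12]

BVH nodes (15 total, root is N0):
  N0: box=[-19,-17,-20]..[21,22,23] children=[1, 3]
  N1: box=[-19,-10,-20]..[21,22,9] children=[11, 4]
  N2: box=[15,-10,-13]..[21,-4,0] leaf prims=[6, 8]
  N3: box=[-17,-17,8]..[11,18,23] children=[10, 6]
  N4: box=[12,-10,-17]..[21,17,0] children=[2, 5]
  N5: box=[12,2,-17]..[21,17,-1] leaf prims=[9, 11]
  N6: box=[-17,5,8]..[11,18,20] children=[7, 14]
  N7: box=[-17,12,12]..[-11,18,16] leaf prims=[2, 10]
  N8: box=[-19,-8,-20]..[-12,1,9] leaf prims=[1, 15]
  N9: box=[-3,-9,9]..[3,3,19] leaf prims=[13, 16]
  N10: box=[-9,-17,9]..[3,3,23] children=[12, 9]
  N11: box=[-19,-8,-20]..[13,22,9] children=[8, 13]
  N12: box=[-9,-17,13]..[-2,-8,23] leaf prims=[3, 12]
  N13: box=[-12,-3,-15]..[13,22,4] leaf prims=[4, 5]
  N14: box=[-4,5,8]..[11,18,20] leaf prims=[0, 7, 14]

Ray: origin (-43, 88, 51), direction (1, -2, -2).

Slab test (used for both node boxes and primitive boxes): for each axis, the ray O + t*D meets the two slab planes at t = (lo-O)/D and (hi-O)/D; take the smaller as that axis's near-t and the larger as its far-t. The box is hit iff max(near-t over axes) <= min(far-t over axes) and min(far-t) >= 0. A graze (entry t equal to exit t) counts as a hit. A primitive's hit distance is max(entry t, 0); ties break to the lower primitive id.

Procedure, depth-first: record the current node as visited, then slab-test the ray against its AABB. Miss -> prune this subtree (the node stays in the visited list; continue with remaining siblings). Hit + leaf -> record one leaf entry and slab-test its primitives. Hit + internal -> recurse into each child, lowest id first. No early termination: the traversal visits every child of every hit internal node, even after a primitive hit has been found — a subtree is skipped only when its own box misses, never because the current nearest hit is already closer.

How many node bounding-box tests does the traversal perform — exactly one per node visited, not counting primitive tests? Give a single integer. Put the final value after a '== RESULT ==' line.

Traverse from the root:
N0 x:[24,64] y:[33,105/2] z:[14,71/2] -> hit [33,71/2], descend [1, 3]
  N1 x:[24,64] y:[33,49] z:[21,71/2] -> hit [33,71/2], descend [4, 11]
    N4 x:[55,64] y:[71/2,49] z:[51/2,34] -> miss, prune
    N11 x:[24,56] y:[33,48] z:[21,71/2] -> hit [33,71/2], descend [8, 13]
      N8 x:[24,31] y:[87/2,48] z:[21,71/2] -> miss, prune
      N13 x:[31,56] y:[33,91/2] z:[47/2,33] -> hit [33,33] leaf, test {P4(miss), P5@t=33}
  N3 x:[26,54] y:[35,105/2] z:[14,43/2] -> miss, prune

order=[0, 1, 4, 11, 8, 13, 3]  |boxes|=7  |leaves|=1  hit=P5

== RESULT ==
7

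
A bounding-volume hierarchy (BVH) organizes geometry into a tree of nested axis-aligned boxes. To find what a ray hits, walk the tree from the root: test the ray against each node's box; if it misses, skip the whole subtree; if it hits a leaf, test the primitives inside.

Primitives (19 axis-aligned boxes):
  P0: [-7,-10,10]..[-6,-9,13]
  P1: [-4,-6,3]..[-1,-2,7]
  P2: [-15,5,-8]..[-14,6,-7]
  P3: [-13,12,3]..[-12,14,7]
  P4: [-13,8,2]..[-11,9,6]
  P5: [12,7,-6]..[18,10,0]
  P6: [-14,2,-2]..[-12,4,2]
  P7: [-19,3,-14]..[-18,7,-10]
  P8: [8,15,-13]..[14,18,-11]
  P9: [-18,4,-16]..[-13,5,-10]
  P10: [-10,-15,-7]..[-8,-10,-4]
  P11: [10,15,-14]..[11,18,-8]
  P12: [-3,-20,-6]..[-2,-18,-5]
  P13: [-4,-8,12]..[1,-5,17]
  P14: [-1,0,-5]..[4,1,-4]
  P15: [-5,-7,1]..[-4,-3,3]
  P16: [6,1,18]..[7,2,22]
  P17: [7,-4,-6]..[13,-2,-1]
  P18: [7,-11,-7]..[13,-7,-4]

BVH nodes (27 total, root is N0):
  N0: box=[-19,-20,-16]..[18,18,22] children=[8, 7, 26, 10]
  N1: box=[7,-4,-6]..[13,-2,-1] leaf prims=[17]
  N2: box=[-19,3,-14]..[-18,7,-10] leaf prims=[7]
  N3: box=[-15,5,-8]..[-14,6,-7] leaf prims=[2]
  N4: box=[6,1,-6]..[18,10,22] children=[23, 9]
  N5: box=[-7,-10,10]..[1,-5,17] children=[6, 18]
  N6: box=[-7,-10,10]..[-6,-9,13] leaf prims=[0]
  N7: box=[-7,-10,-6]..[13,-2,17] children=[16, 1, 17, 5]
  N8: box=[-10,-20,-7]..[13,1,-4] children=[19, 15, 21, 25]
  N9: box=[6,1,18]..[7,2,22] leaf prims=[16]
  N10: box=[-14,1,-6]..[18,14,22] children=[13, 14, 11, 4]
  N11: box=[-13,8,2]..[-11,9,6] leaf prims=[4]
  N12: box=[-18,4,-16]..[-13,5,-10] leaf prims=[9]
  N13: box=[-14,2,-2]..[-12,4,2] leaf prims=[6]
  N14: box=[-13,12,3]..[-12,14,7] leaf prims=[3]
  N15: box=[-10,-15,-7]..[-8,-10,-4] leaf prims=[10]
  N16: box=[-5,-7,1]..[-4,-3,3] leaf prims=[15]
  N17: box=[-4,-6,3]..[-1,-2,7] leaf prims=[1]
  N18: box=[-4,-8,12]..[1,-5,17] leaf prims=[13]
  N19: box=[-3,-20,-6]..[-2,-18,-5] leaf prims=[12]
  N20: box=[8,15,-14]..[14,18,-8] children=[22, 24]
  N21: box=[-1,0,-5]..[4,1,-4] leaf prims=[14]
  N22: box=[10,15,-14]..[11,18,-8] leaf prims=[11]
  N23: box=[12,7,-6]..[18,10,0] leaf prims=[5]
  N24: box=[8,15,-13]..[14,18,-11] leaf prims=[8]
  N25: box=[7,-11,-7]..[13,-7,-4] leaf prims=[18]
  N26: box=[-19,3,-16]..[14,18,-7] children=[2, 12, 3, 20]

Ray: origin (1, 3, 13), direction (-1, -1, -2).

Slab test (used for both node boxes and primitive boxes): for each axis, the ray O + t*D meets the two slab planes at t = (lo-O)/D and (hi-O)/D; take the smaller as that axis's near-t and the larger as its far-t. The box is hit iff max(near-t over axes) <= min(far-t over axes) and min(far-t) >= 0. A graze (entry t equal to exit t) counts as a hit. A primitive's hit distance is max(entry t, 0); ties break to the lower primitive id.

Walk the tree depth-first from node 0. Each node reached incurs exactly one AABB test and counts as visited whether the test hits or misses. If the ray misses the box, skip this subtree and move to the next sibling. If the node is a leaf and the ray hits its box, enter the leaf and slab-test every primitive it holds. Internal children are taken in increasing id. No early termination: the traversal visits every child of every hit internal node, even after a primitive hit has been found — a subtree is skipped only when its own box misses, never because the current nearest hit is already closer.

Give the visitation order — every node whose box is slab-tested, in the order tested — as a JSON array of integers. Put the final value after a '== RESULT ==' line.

Trace the traversal:
N0 x:[-17,20] y:[-15,23] z:[-9/2,29/2] -> hit [-9/2,29/2], descend [7, 8, 10, 26]
  N7 x:[-12,8] y:[5,13] z:[-2,19/2] -> hit [5,8], descend [1, 5, 16, 17]
    N1 x:[-12,-6] y:[5,7] z:[7,19/2] -> miss, prune
    N5 x:[0,8] y:[8,13] z:[-2,3/2] -> miss, prune
    N16 x:[5,6] y:[6,10] z:[5,6] -> hit [6,6] leaf, test {P15@t=6}
    N17 x:[2,5] y:[5,9] z:[3,5] -> hit [5,5] leaf, test {P1@t=5}
  N8 x:[-12,11] y:[2,23] z:[17/2,10] -> hit [17/2,10], descend [15, 19, 21, 25]
    N15 x:[9,11] y:[13,18] z:[17/2,10] -> miss, prune
    N19 x:[3,4] y:[21,23] z:[9,19/2] -> miss, prune
    N21 x:[-3,2] y:[2,3] z:[17/2,9] -> miss, prune
    N25 x:[-12,-6] y:[10,14] z:[17/2,10] -> miss, prune
  N10 x:[-17,15] y:[-11,2] z:[-9/2,19/2] -> hit [-9/2,2], descend [4, 11, 13, 14]
    N4 x:[-17,-5] y:[-7,2] z:[-9/2,19/2] -> miss, prune
    N11 x:[12,14] y:[-6,-5] z:[7/2,11/2] -> miss, prune
    N13 x:[13,15] y:[-1,1] z:[11/2,15/2] -> miss, prune
    N14 x:[13,14] y:[-11,-9] z:[3,5] -> miss, prune
  N26 x:[-13,20] y:[-15,0] z:[10,29/2] -> miss, prune

Visited [0, 7, 1, 5, 16, 17, 8, 15, 19, 21, 25, 10, 4, 11, 13, 14, 26]. Tests: 17 box, 2 leaf. Nearest: P1.

== RESULT ==
[0, 7, 1, 5, 16, 17, 8, 15, 19, 21, 25, 10, 4, 11, 13, 14, 26]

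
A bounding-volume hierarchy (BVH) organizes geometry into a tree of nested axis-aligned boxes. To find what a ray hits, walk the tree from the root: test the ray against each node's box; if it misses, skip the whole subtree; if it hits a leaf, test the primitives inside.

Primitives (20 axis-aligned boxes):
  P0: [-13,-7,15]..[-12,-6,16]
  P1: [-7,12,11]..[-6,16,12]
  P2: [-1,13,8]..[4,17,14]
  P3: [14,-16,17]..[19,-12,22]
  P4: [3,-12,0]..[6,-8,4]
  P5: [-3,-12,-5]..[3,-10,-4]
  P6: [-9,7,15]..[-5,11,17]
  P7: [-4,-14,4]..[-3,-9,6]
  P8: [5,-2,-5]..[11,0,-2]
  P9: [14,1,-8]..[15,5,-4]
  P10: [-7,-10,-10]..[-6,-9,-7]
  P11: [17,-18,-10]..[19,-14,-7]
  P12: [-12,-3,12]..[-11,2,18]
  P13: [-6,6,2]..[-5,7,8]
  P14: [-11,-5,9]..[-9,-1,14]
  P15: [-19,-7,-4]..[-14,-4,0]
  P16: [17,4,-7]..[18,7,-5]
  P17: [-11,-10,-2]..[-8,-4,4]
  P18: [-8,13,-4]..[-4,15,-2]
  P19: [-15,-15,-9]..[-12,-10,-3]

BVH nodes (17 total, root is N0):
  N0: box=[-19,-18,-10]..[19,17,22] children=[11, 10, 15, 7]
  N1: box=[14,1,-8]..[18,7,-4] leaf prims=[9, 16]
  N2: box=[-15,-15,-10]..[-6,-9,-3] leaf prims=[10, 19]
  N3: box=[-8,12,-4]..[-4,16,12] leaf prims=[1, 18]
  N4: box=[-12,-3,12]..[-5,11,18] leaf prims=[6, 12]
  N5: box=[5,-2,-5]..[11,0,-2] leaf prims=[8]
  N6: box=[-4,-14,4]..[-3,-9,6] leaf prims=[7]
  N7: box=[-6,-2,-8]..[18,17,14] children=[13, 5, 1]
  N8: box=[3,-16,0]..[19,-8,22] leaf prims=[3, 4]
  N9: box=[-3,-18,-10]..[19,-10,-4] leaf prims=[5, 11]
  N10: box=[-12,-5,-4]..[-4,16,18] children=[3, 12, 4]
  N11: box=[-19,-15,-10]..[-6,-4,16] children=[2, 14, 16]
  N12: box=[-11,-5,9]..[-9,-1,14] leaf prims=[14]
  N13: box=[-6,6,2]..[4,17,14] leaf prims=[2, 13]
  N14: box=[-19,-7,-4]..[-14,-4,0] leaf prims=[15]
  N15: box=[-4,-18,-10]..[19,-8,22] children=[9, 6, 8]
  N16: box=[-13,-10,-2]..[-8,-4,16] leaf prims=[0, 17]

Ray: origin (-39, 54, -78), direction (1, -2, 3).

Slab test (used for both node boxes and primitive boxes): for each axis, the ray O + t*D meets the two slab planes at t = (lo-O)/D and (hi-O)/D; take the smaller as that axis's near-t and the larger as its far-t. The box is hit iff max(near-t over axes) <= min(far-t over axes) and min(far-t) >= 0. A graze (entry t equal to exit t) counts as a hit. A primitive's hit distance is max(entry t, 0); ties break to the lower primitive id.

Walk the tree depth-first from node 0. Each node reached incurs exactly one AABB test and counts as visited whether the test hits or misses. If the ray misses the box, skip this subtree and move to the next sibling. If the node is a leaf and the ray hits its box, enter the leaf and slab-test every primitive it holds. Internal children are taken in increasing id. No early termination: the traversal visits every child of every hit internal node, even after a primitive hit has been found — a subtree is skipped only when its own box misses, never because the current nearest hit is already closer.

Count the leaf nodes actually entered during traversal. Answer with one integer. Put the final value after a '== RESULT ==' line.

Walk:
N0 x:[20,58] y:[37/2,36] z:[68/3,100/3] -> hit [68/3,100/3], descend [7, 10, 11, 15]
  N7 x:[33,57] y:[37/2,28] z:[70/3,92/3] -> miss, prune
  N10 x:[27,35] y:[19,59/2] z:[74/3,32] -> hit [27,59/2], descend [3, 4, 12]
    N3 x:[31,35] y:[19,21] z:[74/3,30] -> miss, prune
    N4 x:[27,34] y:[43/2,57/2] z:[30,32] -> miss, prune
    N12 x:[28,30] y:[55/2,59/2] z:[29,92/3] -> hit [29,59/2] leaf, test {P14@t=29}
  N11 x:[20,33] y:[29,69/2] z:[68/3,94/3] -> hit [29,94/3], descend [2, 14, 16]
    N2 x:[24,33] y:[63/2,69/2] z:[68/3,25] -> miss, prune
    N14 x:[20,25] y:[29,61/2] z:[74/3,26] -> miss, prune
    N16 x:[26,31] y:[29,32] z:[76/3,94/3] -> hit [29,31] leaf, test {P0(miss), P17(miss)}
  N15 x:[35,58] y:[31,36] z:[68/3,100/3] -> miss, prune

order=[0, 7, 10, 3, 4, 12, 11, 2, 14, 16, 15]  |boxes|=11  |leaves|=2  hit=P14

== RESULT ==
2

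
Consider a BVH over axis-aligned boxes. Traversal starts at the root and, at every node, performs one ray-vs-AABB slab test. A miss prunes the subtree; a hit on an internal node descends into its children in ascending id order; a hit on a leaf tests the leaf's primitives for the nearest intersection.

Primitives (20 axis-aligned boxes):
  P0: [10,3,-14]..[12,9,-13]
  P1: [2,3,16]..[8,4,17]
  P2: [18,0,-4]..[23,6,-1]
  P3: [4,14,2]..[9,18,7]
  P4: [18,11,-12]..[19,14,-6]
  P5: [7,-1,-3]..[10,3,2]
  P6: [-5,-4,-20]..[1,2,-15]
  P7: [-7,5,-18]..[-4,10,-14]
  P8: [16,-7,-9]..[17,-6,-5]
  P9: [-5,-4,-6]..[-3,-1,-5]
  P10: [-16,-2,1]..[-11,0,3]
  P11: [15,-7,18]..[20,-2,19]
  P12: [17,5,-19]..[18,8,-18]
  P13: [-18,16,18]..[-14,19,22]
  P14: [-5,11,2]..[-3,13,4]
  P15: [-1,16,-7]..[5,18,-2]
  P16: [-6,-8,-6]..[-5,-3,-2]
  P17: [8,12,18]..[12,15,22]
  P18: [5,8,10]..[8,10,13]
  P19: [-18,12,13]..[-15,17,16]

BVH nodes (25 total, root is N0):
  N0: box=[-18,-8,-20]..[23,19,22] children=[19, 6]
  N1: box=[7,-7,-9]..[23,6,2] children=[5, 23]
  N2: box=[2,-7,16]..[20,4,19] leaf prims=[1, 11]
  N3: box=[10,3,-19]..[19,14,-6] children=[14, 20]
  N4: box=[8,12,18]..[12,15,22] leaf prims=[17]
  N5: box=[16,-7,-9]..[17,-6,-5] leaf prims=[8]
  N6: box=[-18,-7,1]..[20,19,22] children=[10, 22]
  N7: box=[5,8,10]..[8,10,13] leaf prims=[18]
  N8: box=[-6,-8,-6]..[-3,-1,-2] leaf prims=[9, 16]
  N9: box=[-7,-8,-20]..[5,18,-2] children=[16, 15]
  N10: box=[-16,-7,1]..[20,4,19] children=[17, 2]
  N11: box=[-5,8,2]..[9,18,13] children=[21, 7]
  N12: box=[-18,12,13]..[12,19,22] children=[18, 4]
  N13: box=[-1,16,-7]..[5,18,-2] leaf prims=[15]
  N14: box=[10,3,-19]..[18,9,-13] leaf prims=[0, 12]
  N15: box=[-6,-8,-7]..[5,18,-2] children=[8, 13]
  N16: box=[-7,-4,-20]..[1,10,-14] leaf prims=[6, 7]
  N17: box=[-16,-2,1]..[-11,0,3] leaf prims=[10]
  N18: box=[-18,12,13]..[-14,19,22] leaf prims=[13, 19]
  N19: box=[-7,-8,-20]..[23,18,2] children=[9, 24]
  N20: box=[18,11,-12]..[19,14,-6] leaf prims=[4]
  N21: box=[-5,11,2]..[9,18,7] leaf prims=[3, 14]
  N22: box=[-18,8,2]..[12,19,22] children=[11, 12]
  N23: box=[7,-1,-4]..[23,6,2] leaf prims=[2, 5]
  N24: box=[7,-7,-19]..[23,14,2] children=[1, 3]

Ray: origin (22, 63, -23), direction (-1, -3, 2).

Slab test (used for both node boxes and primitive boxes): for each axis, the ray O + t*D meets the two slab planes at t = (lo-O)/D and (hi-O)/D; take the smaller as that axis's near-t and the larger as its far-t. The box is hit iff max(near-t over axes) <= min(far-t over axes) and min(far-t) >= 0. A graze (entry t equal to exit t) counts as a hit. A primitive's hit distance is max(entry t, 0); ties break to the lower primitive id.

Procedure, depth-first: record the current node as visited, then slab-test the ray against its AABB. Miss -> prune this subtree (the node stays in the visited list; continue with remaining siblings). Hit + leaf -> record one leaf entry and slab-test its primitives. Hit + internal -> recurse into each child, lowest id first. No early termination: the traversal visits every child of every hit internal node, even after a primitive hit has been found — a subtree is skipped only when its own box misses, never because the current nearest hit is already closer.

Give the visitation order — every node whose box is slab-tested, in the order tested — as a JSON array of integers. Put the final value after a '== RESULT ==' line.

Traverse from the root:
N0 x:[-1,40] y:[44/3,71/3] z:[3/2,45/2] -> hit [44/3,45/2], descend [6, 19]
  N6 x:[2,40] y:[44/3,70/3] z:[12,45/2] -> hit [44/3,45/2], descend [10, 22]
    N10 x:[2,38] y:[59/3,70/3] z:[12,21] -> hit [59/3,21], descend [2, 17]
      N2 x:[2,20] y:[59/3,70/3] z:[39/2,21] -> hit [59/3,20] leaf, test {P1@t=59/3, P11(miss)}
      N17 x:[33,38] y:[21,65/3] z:[12,13] -> miss, prune
    N22 x:[10,40] y:[44/3,55/3] z:[25/2,45/2] -> hit [44/3,55/3], descend [11, 12]
      N11 x:[13,27] y:[15,55/3] z:[25/2,18] -> hit [15,18], descend [7, 21]
        N7 x:[14,17] y:[53/3,55/3] z:[33/2,18] -> miss, prune
        N21 x:[13,27] y:[15,52/3] z:[25/2,15] -> hit [15,15] leaf, test {P3@t=15, P14(miss)}
      N12 x:[10,40] y:[44/3,17] z:[18,45/2] -> miss, prune
  N19 x:[-1,29] y:[15,71/3] z:[3/2,25/2] -> miss, prune

Summary -> nodes [0, 6, 10, 2, 17, 22, 11, 7, 21, 12, 19]; box-tests=11; leaf-entries=2; first=P3

== RESULT ==
[0, 6, 10, 2, 17, 22, 11, 7, 21, 12, 19]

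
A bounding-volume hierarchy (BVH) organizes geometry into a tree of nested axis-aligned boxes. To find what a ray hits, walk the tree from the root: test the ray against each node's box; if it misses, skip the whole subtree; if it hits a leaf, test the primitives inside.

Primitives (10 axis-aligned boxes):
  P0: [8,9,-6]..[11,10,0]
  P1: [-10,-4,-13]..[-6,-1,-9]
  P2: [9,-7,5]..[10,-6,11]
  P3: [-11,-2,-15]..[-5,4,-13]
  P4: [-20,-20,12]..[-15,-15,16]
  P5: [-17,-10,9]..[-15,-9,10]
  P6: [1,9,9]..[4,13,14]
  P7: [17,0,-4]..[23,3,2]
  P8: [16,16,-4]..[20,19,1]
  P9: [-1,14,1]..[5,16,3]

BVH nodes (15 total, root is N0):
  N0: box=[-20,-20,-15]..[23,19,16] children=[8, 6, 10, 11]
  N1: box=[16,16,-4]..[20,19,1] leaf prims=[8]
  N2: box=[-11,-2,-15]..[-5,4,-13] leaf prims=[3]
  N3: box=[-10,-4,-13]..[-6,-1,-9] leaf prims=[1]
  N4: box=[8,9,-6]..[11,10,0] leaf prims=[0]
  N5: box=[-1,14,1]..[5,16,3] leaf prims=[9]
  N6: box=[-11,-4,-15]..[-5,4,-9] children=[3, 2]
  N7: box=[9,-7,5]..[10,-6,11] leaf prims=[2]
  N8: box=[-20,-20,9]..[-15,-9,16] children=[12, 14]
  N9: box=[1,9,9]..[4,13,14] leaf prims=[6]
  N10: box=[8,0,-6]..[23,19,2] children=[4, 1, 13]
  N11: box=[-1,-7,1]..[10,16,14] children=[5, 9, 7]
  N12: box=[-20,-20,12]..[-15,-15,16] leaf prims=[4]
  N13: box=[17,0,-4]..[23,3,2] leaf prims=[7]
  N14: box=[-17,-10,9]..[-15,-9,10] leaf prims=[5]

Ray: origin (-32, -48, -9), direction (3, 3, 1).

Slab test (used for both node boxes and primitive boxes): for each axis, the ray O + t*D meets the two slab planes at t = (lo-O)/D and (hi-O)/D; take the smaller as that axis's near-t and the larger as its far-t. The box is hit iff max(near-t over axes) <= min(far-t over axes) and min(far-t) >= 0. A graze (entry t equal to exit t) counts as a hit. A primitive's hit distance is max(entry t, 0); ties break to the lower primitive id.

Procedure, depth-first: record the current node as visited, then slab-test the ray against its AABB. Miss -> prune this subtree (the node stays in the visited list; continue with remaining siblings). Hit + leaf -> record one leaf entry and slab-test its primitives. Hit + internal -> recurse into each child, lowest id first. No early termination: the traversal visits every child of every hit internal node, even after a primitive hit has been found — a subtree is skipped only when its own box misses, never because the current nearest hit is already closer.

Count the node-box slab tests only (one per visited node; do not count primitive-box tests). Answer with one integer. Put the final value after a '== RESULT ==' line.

Walk:
N0 x:[4,55/3] y:[28/3,67/3] z:[-6,25] -> hit [28/3,55/3], descend [6, 8, 10, 11]
  N6 x:[7,9] y:[44/3,52/3] z:[-6,0] -> miss, prune
  N8 x:[4,17/3] y:[28/3,13] z:[18,25] -> miss, prune
  N10 x:[40/3,55/3] y:[16,67/3] z:[3,11] -> miss, prune
  N11 x:[31/3,14] y:[41/3,64/3] z:[10,23] -> hit [41/3,14], descend [5, 7, 9]
    N5 x:[31/3,37/3] y:[62/3,64/3] z:[10,12] -> miss, prune
    N7 x:[41/3,14] y:[41/3,14] z:[14,20] -> hit [14,14] leaf, test {P2@t=14}
    N9 x:[11,12] y:[19,61/3] z:[18,23] -> miss, prune

8 AABB tests over nodes [0, 6, 8, 10, 11, 5, 7, 9]; 1 leaf entered; closest P2.

== RESULT ==
8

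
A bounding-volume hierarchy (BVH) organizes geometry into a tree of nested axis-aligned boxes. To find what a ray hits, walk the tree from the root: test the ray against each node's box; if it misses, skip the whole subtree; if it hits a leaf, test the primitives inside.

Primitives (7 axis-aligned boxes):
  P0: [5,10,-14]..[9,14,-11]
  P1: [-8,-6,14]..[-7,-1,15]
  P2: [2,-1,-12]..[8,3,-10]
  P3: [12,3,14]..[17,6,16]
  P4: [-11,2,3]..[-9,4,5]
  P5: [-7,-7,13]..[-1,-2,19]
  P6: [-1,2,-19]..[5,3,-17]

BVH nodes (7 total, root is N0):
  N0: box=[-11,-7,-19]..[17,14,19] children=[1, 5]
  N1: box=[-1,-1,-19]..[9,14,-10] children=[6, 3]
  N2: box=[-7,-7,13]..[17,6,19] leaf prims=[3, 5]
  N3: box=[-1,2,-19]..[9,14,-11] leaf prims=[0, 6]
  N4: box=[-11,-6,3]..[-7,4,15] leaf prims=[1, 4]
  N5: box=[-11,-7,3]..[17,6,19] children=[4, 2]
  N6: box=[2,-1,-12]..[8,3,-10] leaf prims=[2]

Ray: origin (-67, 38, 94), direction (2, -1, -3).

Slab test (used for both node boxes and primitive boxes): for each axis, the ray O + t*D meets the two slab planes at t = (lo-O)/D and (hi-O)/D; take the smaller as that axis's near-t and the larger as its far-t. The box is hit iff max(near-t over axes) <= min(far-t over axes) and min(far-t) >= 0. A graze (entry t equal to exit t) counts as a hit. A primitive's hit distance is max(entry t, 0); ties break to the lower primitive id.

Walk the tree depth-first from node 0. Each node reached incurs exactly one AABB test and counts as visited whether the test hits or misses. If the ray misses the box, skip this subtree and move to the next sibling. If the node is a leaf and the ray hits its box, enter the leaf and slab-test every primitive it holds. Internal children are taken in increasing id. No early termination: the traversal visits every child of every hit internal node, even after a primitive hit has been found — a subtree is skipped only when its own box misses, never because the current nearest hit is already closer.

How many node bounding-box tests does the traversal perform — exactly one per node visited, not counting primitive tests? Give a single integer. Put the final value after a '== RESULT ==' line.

Walk:
N0 x:[28,42] y:[24,45] z:[25,113/3] -> hit [28,113/3], descend [1, 5]
  N1 x:[33,38] y:[24,39] z:[104/3,113/3] -> hit [104/3,113/3], descend [3, 6]
    N3 x:[33,38] y:[24,36] z:[35,113/3] -> hit [35,36] leaf, test {P0(miss), P6(miss)}
    N6 x:[69/2,75/2] y:[35,39] z:[104/3,106/3] -> hit [35,106/3] leaf, test {P2@t=35}
  N5 x:[28,42] y:[32,45] z:[25,91/3] -> miss, prune

Summary -> nodes [0, 1, 3, 6, 5]; box-tests=5; leaf-entries=2; first=P2

== RESULT ==
5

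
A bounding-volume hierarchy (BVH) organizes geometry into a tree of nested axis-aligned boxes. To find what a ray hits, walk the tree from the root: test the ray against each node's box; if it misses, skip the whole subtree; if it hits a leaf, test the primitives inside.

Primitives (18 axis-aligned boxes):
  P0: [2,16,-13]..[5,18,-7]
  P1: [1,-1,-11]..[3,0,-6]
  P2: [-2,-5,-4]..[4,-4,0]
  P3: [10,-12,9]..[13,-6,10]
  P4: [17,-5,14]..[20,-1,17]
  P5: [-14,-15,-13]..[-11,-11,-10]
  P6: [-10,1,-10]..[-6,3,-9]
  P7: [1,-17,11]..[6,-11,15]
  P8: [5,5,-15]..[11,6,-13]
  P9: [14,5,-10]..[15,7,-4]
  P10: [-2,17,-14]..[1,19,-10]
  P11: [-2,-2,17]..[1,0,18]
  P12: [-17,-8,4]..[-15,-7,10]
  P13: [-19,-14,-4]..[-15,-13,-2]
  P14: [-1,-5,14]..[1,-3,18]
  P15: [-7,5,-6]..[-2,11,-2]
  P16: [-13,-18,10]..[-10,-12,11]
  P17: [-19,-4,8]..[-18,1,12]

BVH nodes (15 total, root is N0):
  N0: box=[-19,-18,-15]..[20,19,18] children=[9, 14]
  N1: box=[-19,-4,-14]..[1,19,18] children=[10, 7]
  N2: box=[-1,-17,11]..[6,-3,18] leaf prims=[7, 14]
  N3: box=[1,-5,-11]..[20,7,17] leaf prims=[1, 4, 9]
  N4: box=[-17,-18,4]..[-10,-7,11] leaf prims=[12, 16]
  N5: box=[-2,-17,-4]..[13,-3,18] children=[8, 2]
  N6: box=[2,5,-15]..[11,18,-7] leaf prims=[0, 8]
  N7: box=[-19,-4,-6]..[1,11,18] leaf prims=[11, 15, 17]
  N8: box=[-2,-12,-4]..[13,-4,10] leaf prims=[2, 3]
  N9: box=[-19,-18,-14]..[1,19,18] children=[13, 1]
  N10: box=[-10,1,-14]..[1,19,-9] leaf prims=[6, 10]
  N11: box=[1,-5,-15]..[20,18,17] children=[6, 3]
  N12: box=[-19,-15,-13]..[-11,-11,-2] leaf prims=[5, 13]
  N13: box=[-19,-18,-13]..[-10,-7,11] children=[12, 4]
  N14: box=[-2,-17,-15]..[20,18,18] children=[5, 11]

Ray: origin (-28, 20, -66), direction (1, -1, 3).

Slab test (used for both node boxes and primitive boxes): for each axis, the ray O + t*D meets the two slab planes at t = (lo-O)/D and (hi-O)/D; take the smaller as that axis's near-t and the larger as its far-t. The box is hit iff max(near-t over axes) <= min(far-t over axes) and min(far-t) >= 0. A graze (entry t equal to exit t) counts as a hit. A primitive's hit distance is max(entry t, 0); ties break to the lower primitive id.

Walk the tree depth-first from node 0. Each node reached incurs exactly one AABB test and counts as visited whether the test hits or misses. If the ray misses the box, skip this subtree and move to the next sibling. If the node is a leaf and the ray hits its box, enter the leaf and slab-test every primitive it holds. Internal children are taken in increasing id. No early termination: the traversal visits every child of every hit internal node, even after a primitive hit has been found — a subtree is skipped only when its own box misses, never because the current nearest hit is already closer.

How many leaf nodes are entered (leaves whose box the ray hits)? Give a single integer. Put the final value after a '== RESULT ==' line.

Traverse from the root:
N0 x:[9,48] y:[1,38] z:[17,28] -> hit [17,28], descend [9, 14]
  N9 x:[9,29] y:[1,38] z:[52/3,28] -> hit [52/3,28], descend [1, 13]
    N1 x:[9,29] y:[1,24] z:[52/3,28] -> hit [52/3,24], descend [7, 10]
      N7 x:[9,29] y:[9,24] z:[20,28] -> hit [20,24] leaf, test {P11(miss), P15(miss), P17(miss)}
      N10 x:[18,29] y:[1,19] z:[52/3,19] -> hit [18,19] leaf, test {P6@t=56/3, P10(miss)}
    N13 x:[9,18] y:[27,38] z:[53/3,77/3] -> miss, prune
  N14 x:[26,48] y:[2,37] z:[17,28] -> hit [26,28], descend [5, 11]
    N5 x:[26,41] y:[23,37] z:[62/3,28] -> hit [26,28], descend [2, 8]
      N2 x:[27,34] y:[23,37] z:[77/3,28] -> hit [27,28] leaf, test {P7(miss), P14(miss)}
      N8 x:[26,41] y:[24,32] z:[62/3,76/3] -> miss, prune
    N11 x:[29,48] y:[2,25] z:[17,83/3] -> miss, prune

order=[0, 9, 1, 7, 10, 13, 14, 5, 2, 8, 11]  |boxes|=11  |leaves|=3  hit=P6

== RESULT ==
3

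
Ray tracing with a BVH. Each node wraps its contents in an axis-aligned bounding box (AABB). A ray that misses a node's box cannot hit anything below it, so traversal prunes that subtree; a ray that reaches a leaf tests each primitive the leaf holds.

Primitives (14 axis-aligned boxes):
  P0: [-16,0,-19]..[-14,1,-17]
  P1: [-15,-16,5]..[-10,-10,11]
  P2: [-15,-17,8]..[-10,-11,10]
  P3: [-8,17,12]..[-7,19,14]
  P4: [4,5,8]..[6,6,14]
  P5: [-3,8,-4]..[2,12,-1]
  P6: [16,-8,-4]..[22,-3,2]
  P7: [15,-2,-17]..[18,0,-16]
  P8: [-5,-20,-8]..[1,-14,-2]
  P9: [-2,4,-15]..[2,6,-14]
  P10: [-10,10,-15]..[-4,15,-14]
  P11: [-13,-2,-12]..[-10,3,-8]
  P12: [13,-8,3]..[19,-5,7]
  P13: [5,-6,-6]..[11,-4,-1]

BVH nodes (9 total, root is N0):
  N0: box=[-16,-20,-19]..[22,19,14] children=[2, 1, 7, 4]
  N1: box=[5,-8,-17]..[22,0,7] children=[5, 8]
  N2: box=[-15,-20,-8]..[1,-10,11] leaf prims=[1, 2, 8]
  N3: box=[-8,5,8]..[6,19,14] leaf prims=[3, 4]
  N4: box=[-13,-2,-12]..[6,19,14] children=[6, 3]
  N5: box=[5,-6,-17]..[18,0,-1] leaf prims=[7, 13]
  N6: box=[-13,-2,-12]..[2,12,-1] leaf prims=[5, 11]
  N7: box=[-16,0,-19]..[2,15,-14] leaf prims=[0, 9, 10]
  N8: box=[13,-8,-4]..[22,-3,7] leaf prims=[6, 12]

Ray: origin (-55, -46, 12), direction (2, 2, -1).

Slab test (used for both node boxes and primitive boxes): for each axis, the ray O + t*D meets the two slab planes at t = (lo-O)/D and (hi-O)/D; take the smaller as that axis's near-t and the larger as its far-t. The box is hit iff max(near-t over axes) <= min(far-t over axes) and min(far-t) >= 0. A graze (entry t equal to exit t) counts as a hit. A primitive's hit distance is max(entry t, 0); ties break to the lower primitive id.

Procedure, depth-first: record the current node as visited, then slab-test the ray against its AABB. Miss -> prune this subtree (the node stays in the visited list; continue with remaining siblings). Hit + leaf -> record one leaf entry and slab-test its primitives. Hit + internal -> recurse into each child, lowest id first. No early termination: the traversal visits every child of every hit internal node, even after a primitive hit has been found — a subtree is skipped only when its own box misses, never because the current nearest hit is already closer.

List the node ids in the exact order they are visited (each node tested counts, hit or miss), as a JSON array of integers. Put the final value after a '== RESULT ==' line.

Walk:
N0 x:[39/2,77/2] y:[13,65/2] z:[-2,31] -> hit [39/2,31], descend [1, 2, 4, 7]
  N1 x:[30,77/2] y:[19,23] z:[5,29] -> miss, prune
  N2 x:[20,28] y:[13,18] z:[1,20] -> miss, prune
  N4 x:[21,61/2] y:[22,65/2] z:[-2,24] -> hit [22,24], descend [3, 6]
    N3 x:[47/2,61/2] y:[51/2,65/2] z:[-2,4] -> miss, prune
    N6 x:[21,57/2] y:[22,29] z:[13,24] -> hit [22,24] leaf, test {P5(miss), P11@t=22}
  N7 x:[39/2,57/2] y:[23,61/2] z:[26,31] -> hit [26,57/2] leaf, test {P0(miss), P9(miss), P10(miss)}

Summary -> nodes [0, 1, 2, 4, 3, 6, 7]; box-tests=7; leaf-entries=2; first=P11

== RESULT ==
[0, 1, 2, 4, 3, 6, 7]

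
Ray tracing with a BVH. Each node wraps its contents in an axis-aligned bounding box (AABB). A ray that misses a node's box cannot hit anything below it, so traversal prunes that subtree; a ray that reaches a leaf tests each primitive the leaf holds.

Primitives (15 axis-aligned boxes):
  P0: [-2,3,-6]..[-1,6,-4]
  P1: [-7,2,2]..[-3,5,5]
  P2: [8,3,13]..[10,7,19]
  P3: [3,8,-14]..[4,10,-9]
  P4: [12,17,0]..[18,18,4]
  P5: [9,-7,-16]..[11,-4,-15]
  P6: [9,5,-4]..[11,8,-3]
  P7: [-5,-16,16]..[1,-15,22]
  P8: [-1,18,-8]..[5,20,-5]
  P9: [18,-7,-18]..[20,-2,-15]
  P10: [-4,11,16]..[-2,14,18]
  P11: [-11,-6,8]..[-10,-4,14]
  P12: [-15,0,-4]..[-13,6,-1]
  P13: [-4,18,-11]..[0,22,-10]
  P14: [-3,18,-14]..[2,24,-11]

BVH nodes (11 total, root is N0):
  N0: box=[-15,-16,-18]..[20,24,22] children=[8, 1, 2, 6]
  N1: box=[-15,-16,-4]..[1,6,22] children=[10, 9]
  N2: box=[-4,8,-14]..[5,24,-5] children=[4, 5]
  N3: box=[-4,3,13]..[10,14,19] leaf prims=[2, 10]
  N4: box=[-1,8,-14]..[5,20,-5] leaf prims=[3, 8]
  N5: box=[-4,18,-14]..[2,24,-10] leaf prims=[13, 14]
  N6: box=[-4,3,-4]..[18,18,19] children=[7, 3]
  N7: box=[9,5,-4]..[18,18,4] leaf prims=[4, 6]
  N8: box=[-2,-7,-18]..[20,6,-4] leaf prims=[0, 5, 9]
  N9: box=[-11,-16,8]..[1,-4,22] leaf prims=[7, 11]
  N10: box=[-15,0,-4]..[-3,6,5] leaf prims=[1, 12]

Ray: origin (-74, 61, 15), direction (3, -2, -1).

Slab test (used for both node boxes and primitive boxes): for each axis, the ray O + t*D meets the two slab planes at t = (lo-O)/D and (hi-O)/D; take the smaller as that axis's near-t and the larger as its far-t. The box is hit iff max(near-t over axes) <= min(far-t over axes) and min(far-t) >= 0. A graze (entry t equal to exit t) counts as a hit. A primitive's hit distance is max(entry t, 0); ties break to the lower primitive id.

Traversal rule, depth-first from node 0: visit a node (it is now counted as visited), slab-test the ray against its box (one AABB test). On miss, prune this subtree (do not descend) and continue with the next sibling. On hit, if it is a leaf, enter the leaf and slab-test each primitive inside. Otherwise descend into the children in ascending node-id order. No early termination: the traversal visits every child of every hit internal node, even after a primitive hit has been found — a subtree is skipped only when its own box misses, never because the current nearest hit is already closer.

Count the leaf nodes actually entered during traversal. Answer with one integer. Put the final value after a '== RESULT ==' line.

Traverse from the root:
N0 x:[59/3,94/3] y:[37/2,77/2] z:[-7,33] -> hit [59/3,94/3], descend [1, 2, 6, 8]
  N1 x:[59/3,25] y:[55/2,77/2] z:[-7,19] -> miss, prune
  N2 x:[70/3,79/3] y:[37/2,53/2] z:[20,29] -> hit [70/3,79/3], descend [4, 5]
    N4 x:[73/3,79/3] y:[41/2,53/2] z:[20,29] -> hit [73/3,79/3] leaf, test {P3@t=77/3, P8(miss)}
    N5 x:[70/3,76/3] y:[37/2,43/2] z:[25,29] -> miss, prune
  N6 x:[70/3,92/3] y:[43/2,29] z:[-4,19] -> miss, prune
  N8 x:[24,94/3] y:[55/2,34] z:[19,33] -> hit [55/2,94/3] leaf, test {P0(miss), P5(miss), P9(miss)}

Summary -> nodes [0, 1, 2, 4, 5, 6, 8]; box-tests=7; leaf-entries=2; first=P3

== RESULT ==
2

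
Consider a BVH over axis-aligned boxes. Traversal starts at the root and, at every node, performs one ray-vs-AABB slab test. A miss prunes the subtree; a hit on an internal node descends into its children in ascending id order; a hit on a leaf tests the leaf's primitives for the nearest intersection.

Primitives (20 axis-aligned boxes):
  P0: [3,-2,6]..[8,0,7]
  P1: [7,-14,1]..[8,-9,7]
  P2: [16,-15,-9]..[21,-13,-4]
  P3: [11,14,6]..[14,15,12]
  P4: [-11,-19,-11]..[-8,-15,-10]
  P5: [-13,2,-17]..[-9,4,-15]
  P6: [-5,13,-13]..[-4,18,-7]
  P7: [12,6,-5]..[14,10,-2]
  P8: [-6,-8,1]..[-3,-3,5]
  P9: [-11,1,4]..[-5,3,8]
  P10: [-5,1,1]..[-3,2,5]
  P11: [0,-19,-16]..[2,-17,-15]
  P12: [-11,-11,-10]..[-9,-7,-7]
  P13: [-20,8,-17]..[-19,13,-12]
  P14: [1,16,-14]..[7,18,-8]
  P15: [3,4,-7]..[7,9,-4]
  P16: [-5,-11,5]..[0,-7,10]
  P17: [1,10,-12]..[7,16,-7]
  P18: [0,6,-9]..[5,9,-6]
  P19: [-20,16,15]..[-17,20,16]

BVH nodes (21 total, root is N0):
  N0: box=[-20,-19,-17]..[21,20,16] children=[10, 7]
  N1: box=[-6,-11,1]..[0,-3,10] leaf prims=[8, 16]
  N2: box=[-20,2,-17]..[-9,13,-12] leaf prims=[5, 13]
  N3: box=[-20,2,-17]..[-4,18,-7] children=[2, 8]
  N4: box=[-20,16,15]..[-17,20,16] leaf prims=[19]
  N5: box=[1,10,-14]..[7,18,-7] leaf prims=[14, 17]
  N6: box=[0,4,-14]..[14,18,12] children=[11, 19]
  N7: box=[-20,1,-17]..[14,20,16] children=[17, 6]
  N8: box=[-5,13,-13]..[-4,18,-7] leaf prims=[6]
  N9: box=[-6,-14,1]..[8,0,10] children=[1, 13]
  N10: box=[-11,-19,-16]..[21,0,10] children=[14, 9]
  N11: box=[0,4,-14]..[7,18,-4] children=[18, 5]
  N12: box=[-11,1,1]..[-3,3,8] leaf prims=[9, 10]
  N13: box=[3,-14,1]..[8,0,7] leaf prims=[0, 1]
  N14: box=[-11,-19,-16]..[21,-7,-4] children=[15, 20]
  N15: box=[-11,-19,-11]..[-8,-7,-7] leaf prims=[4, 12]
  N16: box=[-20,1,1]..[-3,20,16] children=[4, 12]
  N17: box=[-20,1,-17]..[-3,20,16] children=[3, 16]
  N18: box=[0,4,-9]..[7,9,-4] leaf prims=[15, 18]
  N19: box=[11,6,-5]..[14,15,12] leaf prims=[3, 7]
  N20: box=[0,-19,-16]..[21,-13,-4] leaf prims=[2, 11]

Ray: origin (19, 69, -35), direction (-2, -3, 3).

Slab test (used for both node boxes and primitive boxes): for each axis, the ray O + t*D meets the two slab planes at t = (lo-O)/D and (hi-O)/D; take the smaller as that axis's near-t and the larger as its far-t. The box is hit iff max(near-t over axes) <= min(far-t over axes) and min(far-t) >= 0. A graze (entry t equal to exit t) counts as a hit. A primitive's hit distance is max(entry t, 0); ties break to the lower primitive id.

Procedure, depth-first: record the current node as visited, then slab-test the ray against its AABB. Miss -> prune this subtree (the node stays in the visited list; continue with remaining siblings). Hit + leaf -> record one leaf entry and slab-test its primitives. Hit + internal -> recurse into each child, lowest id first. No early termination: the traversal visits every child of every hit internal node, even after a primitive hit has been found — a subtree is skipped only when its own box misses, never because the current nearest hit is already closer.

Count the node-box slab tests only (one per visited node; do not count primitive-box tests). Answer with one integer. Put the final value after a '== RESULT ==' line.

Traverse from the root:
N0 x:[-1,39/2] y:[49/3,88/3] z:[6,17] -> hit [49/3,17], descend [7, 10]
  N7 x:[5/2,39/2] y:[49/3,68/3] z:[6,17] -> hit [49/3,17], descend [6, 17]
    N6 x:[5/2,19/2] y:[17,65/3] z:[7,47/3] -> miss, prune
    N17 x:[11,39/2] y:[49/3,68/3] z:[6,17] -> hit [49/3,17], descend [3, 16]
      N3 x:[23/2,39/2] y:[17,67/3] z:[6,28/3] -> miss, prune
      N16 x:[11,39/2] y:[49/3,68/3] z:[12,17] -> hit [49/3,17], descend [4, 12]
        N4 x:[18,39/2] y:[49/3,53/3] z:[50/3,17] -> miss, prune
        N12 x:[11,15] y:[22,68/3] z:[12,43/3] -> miss, prune
  N10 x:[-1,15] y:[23,88/3] z:[19/3,15] -> miss, prune

order=[0, 7, 6, 17, 3, 16, 4, 12, 10]  |boxes|=9  |leaves|=0  hit=miss

== RESULT ==
9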